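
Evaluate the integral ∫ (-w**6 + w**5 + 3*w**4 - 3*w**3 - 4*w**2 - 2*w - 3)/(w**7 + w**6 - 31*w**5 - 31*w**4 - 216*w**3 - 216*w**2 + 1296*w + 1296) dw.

Factor the denominator: (w - 6)*(w - 2)*(w + 1)*(w + 2)*(w + 6)*(w**2 + 9).
Partial-fraction decomposition: -(899*w - 1959)/(5850*(w**2 + 9)) - 1853/(3200*(w + 6)) + 3/(128*(w + 2)) - 1/(1050*(w + 1)) + 31/(4992*(w - 2)) - 11933/(40320*(w - 6)).
Integrate each term; A/(w−a) gives A·log|w−a|; the (Bw+D)/(w²+p²) term gives a log and an atan.

-11933*log(w - 6)/40320 + 31*log(w - 2)/4992 - log(w + 1)/1050 + 3*log(w + 2)/128 - 1853*log(w + 6)/3200 - 899*log(w**2 + 9)/11700 + 653*atan(w/3)/5850 + C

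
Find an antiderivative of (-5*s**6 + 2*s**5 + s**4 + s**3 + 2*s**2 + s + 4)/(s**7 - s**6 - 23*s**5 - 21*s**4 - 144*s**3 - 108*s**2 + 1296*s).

Factor the denominator: s*(s - 6)*(s - 2)*(s + 3)*(s + 4)*(s**2 + 9).
Partial-fraction decomposition: -(35187*s - 15023)/(43875*(s**2 + 9)) - 1394/(375*(s + 4)) + 2029/(1215*(s + 3)) + 109/(1560*(s - 2)) - 108067/(48600*(s - 6)) + 1/(324*s).
Integrate each term; A/(s−a) gives A·log|s−a|; the (Bs+D)/(s²+p²) term gives a log and an atan.

log(s)/324 - 108067*log(s - 6)/48600 + 109*log(s - 2)/1560 + 2029*log(s + 3)/1215 - 1394*log(s + 4)/375 - 11729*log(s**2 + 9)/29250 + 15023*atan(s/3)/131625 + C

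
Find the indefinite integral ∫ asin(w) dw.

w*asin(w) + sqrt(-w**2 + 1) + C

Use integration by parts with u = arcsin(w), dv = dw.
Then du = 1/sqrt(-w**2 + 1) dw.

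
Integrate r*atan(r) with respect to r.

r**2*atan(r)/2 - r/2 + atan(r)/2 + C

Use integration by parts with u = arctan(r), dv = r dr.
Then du = 1/(r**2 + 1) dr.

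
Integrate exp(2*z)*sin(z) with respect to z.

2*exp(2*z)*sin(z)/5 - exp(2*z)*cos(z)/5 + C

Let I denote the integral. Integrate by parts with u = sin(z), dv = exp(2*z) dz, so v = exp(2*z)/2: I = exp(2*z)*sin(z)/2 − (1/2)·∫ exp(2*z)*cos(z) dz.
Apply parts again with u = cos(z), dv = exp(2*z) dz: ∫ exp(2*z)*cos(z) dz = exp(2*z)*cos(z)/2 + (1/2)·I. Substituting back brings back I: I = exp(2*z)*sin(z)/2 - exp(2*z)*cos(z)/4 − (1/4)·I.
Solving for I: (1 + 1/4)·I equals the remaining terms, so I = (4/5)·(exp(2*z)*sin(z)/2 - exp(2*z)*cos(z)/4).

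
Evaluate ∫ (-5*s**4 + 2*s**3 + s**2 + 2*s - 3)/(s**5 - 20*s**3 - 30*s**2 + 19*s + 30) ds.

-2843*log(s - 5)/1344 + log(s - 1)/32 - 11*log(s + 1)/24 + 33*log(s + 2)/7 - 459*log(s + 3)/64 + C

Factor the denominator: (s - 5)*(s - 1)*(s + 1)*(s + 2)*(s + 3).
Partial-fraction decomposition: -459/(64*(s + 3)) + 33/(7*(s + 2)) - 11/(24*(s + 1)) + 1/(32*(s - 1)) - 2843/(1344*(s - 5)).
Integrate each term: A/(s−a) contributes A·log|s−a|.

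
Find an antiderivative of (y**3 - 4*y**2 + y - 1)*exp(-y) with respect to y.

Use integration by parts with u = y**3 - 4*y**2 + y - 1, dv = exp(-y) dy, so v = -exp(-y).
Apply parts 3 times (tabular method): alternate signs, differentiate u down to 0, integrate dv up.

(-y**3 + y**2 + y + 2)*exp(-y) + C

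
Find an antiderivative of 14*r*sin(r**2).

Let u = r**2, so du = (2*r) dr.
Rewriting, the integral becomes 7·∫ sin(u) du = 7·-cos(u).
Substituting back, u = r**2.

-7*cos(r**2) + C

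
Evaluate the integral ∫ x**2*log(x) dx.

x**3*log(x)/3 - x**3/9 + C

Use integration by parts with u = log(x), dv = x**2 dx.
Then du = 1/x dx and v = x**3/3.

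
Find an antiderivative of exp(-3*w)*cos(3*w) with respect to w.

exp(-3*w)*sin(3*w)/6 - exp(-3*w)*cos(3*w)/6 + C

Let I denote the integral. Integrate by parts with u = cos(3*w), dv = exp(-3*w) dw, so v = -exp(-3*w)/3: I = -exp(-3*w)*cos(3*w)/3 − ∫ exp(-3*w)*sin(3*w) dw.
Apply parts again with u = sin(3*w), dv = exp(-3*w) dw: ∫ exp(-3*w)*sin(3*w) dw = -exp(-3*w)*sin(3*w)/3 + I. Substituting back brings back I: I = exp(-3*w)*sin(3*w)/3 - exp(-3*w)*cos(3*w)/3 − I.
Solving for I: (1 + 1)·I equals the remaining terms, so I = (1/2)·(exp(-3*w)*sin(3*w)/3 - exp(-3*w)*cos(3*w)/3).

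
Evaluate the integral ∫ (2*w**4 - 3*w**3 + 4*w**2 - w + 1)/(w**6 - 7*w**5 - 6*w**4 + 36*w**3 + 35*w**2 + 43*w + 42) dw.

Factor the denominator: (w - 7)*(w - 3)*(w + 1)*(w + 2)*(w**2 + 1).
Partial-fraction decomposition: (3*w + 1)/(100*(w**2 + 1)) - 1/(3*(w + 2)) + 11/(64*(w + 1)) - 23/(160*(w - 3)) + 1321/(4800*(w - 7)).
Integrate each term; A/(w−a) gives A·log|w−a|; the (Bw+D)/(w²+p²) term gives a log and an atan.

1321*log(w - 7)/4800 - 23*log(w - 3)/160 + 11*log(w + 1)/64 - log(w + 2)/3 + 3*log(w**2 + 1)/200 + atan(w)/100 + C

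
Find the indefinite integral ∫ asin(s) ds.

s*asin(s) + sqrt(-s**2 + 1) + C

Use integration by parts with u = arcsin(s), dv = ds.
Then du = 1/sqrt(-s**2 + 1) ds.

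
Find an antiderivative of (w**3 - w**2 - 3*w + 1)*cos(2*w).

Use integration by parts with u = w**3 - w**2 - 3*w + 1, dv = cos(2*w) dw, so v = sin(2*w)/2.
Apply parts 3 times (tabular method): alternate signs, differentiate u down to 0, integrate dv up.

w**3*sin(2*w)/2 - w**2*sin(2*w)/2 + 3*w**2*cos(2*w)/4 - 9*w*sin(2*w)/4 - w*cos(2*w)/2 + 3*sin(2*w)/4 - 9*cos(2*w)/8 + C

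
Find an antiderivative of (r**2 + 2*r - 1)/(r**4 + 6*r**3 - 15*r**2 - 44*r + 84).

Factor the denominator: (r - 2)**2*(r + 3)*(r + 7).
Partial-fraction decomposition: -17/(162*(r + 7)) + 1/(50*(r + 3)) + 172/(2025*(r - 2)) + 7/(45*(r - 2)**2).
Integrate each term; A/(r−a) gives A·log|r−a|; A/(r−a)² gives −A/(r−a).

172*log(r - 2)/2025 + log(r + 3)/50 - 17*log(r + 7)/162 - 7/(45*r - 90) + C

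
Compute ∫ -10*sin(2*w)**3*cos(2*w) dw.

Let u = sin(2*w), so du = (2*cos(2*w)) dw.
Rewriting, the integral becomes -5·∫ u^3 du = -5·u^4/4.
Substituting back, u = sin(2*w).

-5*sin(2*w)**4/4 + C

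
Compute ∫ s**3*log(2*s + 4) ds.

Use integration by parts with u = log(2*s + 4), dv = s**3 ds.
Then du = 2/(2*s + 4) ds and v = s**4/4.

s**4*log(2*s + 4)/4 - s**4/16 + s**3/6 - s**2/2 + 2*s - 4*log(s + 2) + C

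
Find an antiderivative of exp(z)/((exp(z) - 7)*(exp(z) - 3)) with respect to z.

log(exp(z) - 7)/4 - log(exp(z) - 3)/4 + C

Let u = e^z, du = e^z dz.
The integral becomes ∫ du/((u-3)(u-7)); decompose into partial fractions.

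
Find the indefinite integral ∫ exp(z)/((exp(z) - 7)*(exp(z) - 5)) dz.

log(exp(z) - 7)/2 - log(exp(z) - 5)/2 + C

Let u = e^z, du = e^z dz.
The integral becomes ∫ du/((u-7)(u-5)); decompose into partial fractions.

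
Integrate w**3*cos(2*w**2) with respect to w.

Let u = w², du = 2w dw; rewrite as (1/2)∫ u^1·cos(2u) du.
Now integrate by parts 1 time.

w**2*sin(2*w**2)/4 + cos(2*w**2)/8 + C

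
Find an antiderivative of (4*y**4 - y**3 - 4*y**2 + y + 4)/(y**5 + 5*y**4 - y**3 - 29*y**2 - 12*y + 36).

23*log(y - 2)/50 - log(y - 1)/12 + 29*log(y + 2)/6 - 121*log(y + 3)/100 + 79/(5*y + 15) + C

Factor the denominator: (y - 2)*(y - 1)*(y + 2)*(y + 3)**2.
Partial-fraction decomposition: -121/(100*(y + 3)) - 79/(5*(y + 3)**2) + 29/(6*(y + 2)) - 1/(12*(y - 1)) + 23/(50*(y - 2)).
Integrate each term; A/(y−a) gives A·log|y−a|; A/(y−a)² gives −A/(y−a).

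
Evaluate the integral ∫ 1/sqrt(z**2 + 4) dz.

log(z + sqrt(z**2 + 4)) + C

Substitute z = 2·tan(θ), so dz = 2·sec(θ)^2 dθ and the radical becomes sqrt(z**2 + 4) = 2·sec(θ) by the Pythagorean identity.
Integrate the resulting trig expression in θ, then back-substitute tan(θ) = z/2, sec(θ) = sqrt(z**2 + 4)/2 (absorbing any constant into C).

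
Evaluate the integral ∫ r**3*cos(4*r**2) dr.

Let u = r², du = 2r dr; rewrite as (1/2)∫ u^1·cos(4u) du.
Now integrate by parts 1 time.

r**2*sin(4*r**2)/8 + cos(4*r**2)/32 + C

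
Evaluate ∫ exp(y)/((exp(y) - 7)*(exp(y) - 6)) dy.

Let u = e^y, du = e^y dy.
The integral becomes ∫ du/((u-7)(u-6)); decompose into partial fractions.

log(exp(y) - 7) - log(exp(y) - 6) + C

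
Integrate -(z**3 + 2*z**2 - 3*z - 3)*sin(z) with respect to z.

Use integration by parts with u = z**3 + 2*z**2 - 3*z - 3, dv = -sin(z) dz, so v = cos(z).
Apply parts 3 times (tabular method): alternate signs, differentiate u down to 0, integrate dv up.

z**3*cos(z) - 3*z**2*sin(z) + 2*z**2*cos(z) - 4*z*sin(z) - 9*z*cos(z) + 9*sin(z) - 7*cos(z) + C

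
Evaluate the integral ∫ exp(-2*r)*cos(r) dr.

Let I denote the integral. Integrate by parts with u = cos(r), dv = exp(-2*r) dr, so v = -exp(-2*r)/2: I = -exp(-2*r)*cos(r)/2 − (1/2)·∫ exp(-2*r)*sin(r) dr.
Apply parts again with u = sin(r), dv = exp(-2*r) dr: ∫ exp(-2*r)*sin(r) dr = -exp(-2*r)*sin(r)/2 + (1/2)·I. Substituting back brings back I: I = exp(-2*r)*sin(r)/4 - exp(-2*r)*cos(r)/2 − (1/4)·I.
Solving for I: (1 + 1/4)·I equals the remaining terms, so I = (4/5)·(exp(-2*r)*sin(r)/4 - exp(-2*r)*cos(r)/2).

exp(-2*r)*sin(r)/5 - 2*exp(-2*r)*cos(r)/5 + C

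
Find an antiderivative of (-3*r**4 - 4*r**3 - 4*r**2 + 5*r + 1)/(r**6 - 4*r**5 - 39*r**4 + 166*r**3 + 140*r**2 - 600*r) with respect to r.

-log(r)/600 + 50389*log(r - 5)/1334025 - 85*log(r - 2)/576 - 41*log(r + 2)/1568 + 3197*log(r + 6)/23232 + 2449/(1155*r - 5775) + C

Factor the denominator: r*(r - 5)**2*(r - 2)*(r + 2)*(r + 6).
Partial-fraction decomposition: 3197/(23232*(r + 6)) - 41/(1568*(r + 2)) - 85/(576*(r - 2)) + 50389/(1334025*(r - 5)) - 2449/(1155*(r - 5)**2) - 1/(600*r).
Integrate each term; A/(r−a) gives A·log|r−a|; A/(r−a)² gives −A/(r−a).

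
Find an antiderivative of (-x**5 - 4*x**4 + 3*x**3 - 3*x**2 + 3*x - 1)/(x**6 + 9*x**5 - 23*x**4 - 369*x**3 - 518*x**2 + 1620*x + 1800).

-12403*log(x - 6)/40656 + 79*log(x - 2)/4704 - 13*log(x + 1)/1680 + 292317*log(x + 5)/94864 - 1817*log(x + 6)/480 + 159/(308*x + 1540) + C

Factor the denominator: (x - 6)*(x - 2)*(x + 1)*(x + 5)**2*(x + 6).
Partial-fraction decomposition: -1817/(480*(x + 6)) + 292317/(94864*(x + 5)) - 159/(308*(x + 5)**2) - 13/(1680*(x + 1)) + 79/(4704*(x - 2)) - 12403/(40656*(x - 6)).
Integrate each term; A/(x−a) gives A·log|x−a|; A/(x−a)² gives −A/(x−a).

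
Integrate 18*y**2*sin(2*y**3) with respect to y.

-3*cos(2*y**3) + C

Let u = 2*y**3, so du = (6*y**2) dy.
Rewriting, the integral becomes 3·∫ sin(u) du = 3·-cos(u).
Substituting back, u = 2*y**3.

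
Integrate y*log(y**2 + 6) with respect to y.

y**2*log(y**2 + 6)/2 - y**2/2 + 3*log(y**2 + 6) + C

Let u = y**2 + 6, so du = (2*y) dy.
The integral becomes (1/2)·∫ log(u) du; integrate by parts with u′=log(u), dv′=du.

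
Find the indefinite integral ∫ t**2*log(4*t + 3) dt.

t**3*log(4*t + 3)/3 - t**3/9 + t**2/8 - 3*t/16 + 9*log(4*t + 3)/64 + C

Use integration by parts with u = log(4*t + 3), dv = t**2 dt.
Then du = 4/(4*t + 3) dt and v = t**3/3.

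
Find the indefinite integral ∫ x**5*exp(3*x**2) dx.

(9*x**4 - 6*x**2 + 2)*exp(3*x**2)/54 + C

Let u = x², du = 2x dx; rewrite as (1/2)∫ u^2·exp(3u) du.
Now integrate by parts 2 times.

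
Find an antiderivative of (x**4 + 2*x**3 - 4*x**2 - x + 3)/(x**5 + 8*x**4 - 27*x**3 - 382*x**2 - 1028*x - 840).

Factor the denominator: (x - 7)*(x + 2)**2*(x + 5)*(x + 6).
Partial-fraction decomposition: 729/(208*(x + 6)) - 283/(108*(x + 5)) - 439/(3888*(x + 2)) + 11/(108*(x + 2)**2) + 2887/(12636*(x - 7)).
Integrate each term; A/(x−a) gives A·log|x−a|; A/(x−a)² gives −A/(x−a).

2887*log(x - 7)/12636 - 439*log(x + 2)/3888 - 283*log(x + 5)/108 + 729*log(x + 6)/208 - 11/(108*x + 216) + C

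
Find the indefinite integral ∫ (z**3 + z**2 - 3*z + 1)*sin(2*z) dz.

-z**3*cos(2*z)/2 + 3*z**2*sin(2*z)/4 - z**2*cos(2*z)/2 + z*sin(2*z)/2 + 9*z*cos(2*z)/4 - 9*sin(2*z)/8 - cos(2*z)/4 + C

Use integration by parts with u = z**3 + z**2 - 3*z + 1, dv = sin(2*z) dz, so v = -cos(2*z)/2.
Apply parts 3 times (tabular method): alternate signs, differentiate u down to 0, integrate dv up.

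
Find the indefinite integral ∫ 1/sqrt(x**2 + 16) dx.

log(x + sqrt(x**2 + 16)) + C

Substitute x = 4·tan(θ), so dx = 4·sec(θ)^2 dθ and the radical becomes sqrt(x**2 + 16) = 4·sec(θ) by the Pythagorean identity.
Integrate the resulting trig expression in θ, then back-substitute tan(θ) = x/4, sec(θ) = sqrt(x**2 + 16)/4 (absorbing any constant into C).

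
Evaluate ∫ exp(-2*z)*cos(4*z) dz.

Let I denote the integral. Integrate by parts with u = cos(4*z), dv = exp(-2*z) dz, so v = -exp(-2*z)/2: I = -exp(-2*z)*cos(4*z)/2 − 2·∫ exp(-2*z)*sin(4*z) dz.
Apply parts again with u = sin(4*z), dv = exp(-2*z) dz: ∫ exp(-2*z)*sin(4*z) dz = -exp(-2*z)*sin(4*z)/2 + 2·I. Substituting back brings back I: I = exp(-2*z)*sin(4*z) - exp(-2*z)*cos(4*z)/2 − 4·I.
Solving for I: (1 + 4)·I equals the remaining terms, so I = (1/5)·(exp(-2*z)*sin(4*z) - exp(-2*z)*cos(4*z)/2).

exp(-2*z)*sin(4*z)/5 - exp(-2*z)*cos(4*z)/10 + C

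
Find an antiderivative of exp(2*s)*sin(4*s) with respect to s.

Let I denote the integral. Integrate by parts with u = sin(4*s), dv = exp(2*s) ds, so v = exp(2*s)/2: I = exp(2*s)*sin(4*s)/2 − 2·∫ exp(2*s)*cos(4*s) ds.
Apply parts again with u = cos(4*s), dv = exp(2*s) ds: ∫ exp(2*s)*cos(4*s) ds = exp(2*s)*cos(4*s)/2 + 2·I. Substituting back brings back I: I = exp(2*s)*sin(4*s)/2 - exp(2*s)*cos(4*s) − 4·I.
Solving for I: (1 + 4)·I equals the remaining terms, so I = (1/5)·(exp(2*s)*sin(4*s)/2 - exp(2*s)*cos(4*s)).

exp(2*s)*sin(4*s)/10 - exp(2*s)*cos(4*s)/5 + C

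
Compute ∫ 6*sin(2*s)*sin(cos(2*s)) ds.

3*cos(cos(2*s)) + C

Let u = cos(2*s), so du = (-2*sin(2*s)) ds.
Rewriting, the integral becomes -3·∫ sin(u) du = -3·-cos(u).
Substituting back, u = cos(2*s).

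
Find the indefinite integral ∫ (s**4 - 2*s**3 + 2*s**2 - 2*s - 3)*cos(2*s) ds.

Use integration by parts with u = s**4 - 2*s**3 + 2*s**2 - 2*s - 3, dv = cos(2*s) ds, so v = sin(2*s)/2.
Apply parts 4 times (tabular method): alternate signs, differentiate u down to 0, integrate dv up.

s**4*sin(2*s)/2 - s**3*sin(2*s) + s**3*cos(2*s) - s**2*sin(2*s)/2 - 3*s**2*cos(2*s)/2 + s*sin(2*s)/2 - s*cos(2*s)/2 - 5*sin(2*s)/4 + cos(2*s)/4 + C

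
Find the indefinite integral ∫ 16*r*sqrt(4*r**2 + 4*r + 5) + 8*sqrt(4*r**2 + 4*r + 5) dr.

4*(4*r**2 + 4*r + 5)**(3/2)/3 + C

Let u = 4*r**2 + 4*r + 5, so du = (8*r + 4) dr.
Rewriting, the integral becomes 2·∫ √u du = 2·(2/3)u^(3/2).
Substituting back, u = 4*r**2 + 4*r + 5.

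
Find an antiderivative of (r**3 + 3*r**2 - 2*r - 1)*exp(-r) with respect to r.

Use integration by parts with u = r**3 + 3*r**2 - 2*r - 1, dv = exp(-r) dr, so v = -exp(-r).
Apply parts 3 times (tabular method): alternate signs, differentiate u down to 0, integrate dv up.

(-r**3 - 6*r**2 - 10*r - 9)*exp(-r) + C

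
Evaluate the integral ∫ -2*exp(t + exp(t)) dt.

-2*exp(exp(t)) + C

Let u = exp(t), so du = (exp(t)) dt.
Rewriting, the integral becomes -2·∫ e^u du = -2·e^u.
Substituting back, u = exp(t).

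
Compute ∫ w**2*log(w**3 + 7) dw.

w**3*log(w**3 + 7)/3 - w**3/3 + 7*log(w**3 + 7)/3 + C

Let u = w**3 + 7, so du = (3*w**2) dw.
The integral becomes (1/3)·∫ log(u) du; integrate by parts with u′=log(u), dv′=du.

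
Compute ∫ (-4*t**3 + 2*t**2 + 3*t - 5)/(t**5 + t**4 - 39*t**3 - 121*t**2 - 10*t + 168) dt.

-629*log(t - 7)/2970 + log(t - 1)/90 + 29*log(t + 2)/54 - 14*log(t + 3)/5 + 271*log(t + 4)/110 + C

Factor the denominator: (t - 7)*(t - 1)*(t + 2)*(t + 3)*(t + 4).
Partial-fraction decomposition: 271/(110*(t + 4)) - 14/(5*(t + 3)) + 29/(54*(t + 2)) + 1/(90*(t - 1)) - 629/(2970*(t - 7)).
Integrate each term: A/(t−a) contributes A·log|t−a|.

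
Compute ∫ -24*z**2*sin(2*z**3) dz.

4*cos(2*z**3) + C

Let u = 2*z**3, so du = (6*z**2) dz.
Rewriting, the integral becomes -4·∫ sin(u) du = -4·-cos(u).
Substituting back, u = 2*z**3.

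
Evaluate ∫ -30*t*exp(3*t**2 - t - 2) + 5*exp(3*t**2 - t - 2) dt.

-5*exp(3*t**2 - t - 2) + C

Let u = 3*t**2 - t - 2, so du = (6*t - 1) dt.
Rewriting, the integral becomes -5·∫ e^u du = -5·e^u.
Substituting back, u = 3*t**2 - t - 2.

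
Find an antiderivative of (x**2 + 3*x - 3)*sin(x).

-x**2*cos(x) + 2*x*sin(x) - 3*x*cos(x) + 3*sin(x) + 5*cos(x) + C

Use integration by parts with u = x**2 + 3*x - 3, dv = sin(x) dx, so v = -cos(x).
Apply parts 2 times (tabular method): alternate signs, differentiate u down to 0, integrate dv up.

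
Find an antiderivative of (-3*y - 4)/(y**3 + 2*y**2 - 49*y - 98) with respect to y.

Factor the denominator: (y - 7)*(y + 2)*(y + 7).
Partial-fraction decomposition: 17/(70*(y + 7)) - 2/(45*(y + 2)) - 25/(126*(y - 7)).
Integrate each term: A/(y−a) contributes A·log|y−a|.

-25*log(y - 7)/126 - 2*log(y + 2)/45 + 17*log(y + 7)/70 + C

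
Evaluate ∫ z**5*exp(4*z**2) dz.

(8*z**4 - 4*z**2 + 1)*exp(4*z**2)/64 + C

Let u = z², du = 2z dz; rewrite as (1/2)∫ u^2·exp(4u) du.
Now integrate by parts 2 times.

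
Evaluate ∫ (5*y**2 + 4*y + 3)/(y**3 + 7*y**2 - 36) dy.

Factor the denominator: (y - 2)*(y + 3)*(y + 6).
Partial-fraction decomposition: 53/(8*(y + 6)) - 12/(5*(y + 3)) + 31/(40*(y - 2)).
Integrate each term: A/(y−a) contributes A·log|y−a|.

31*log(y - 2)/40 - 12*log(y + 3)/5 + 53*log(y + 6)/8 + C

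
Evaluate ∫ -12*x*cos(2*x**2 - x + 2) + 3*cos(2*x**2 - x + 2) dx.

-3*sin(2*x**2 - x + 2) + C

Let u = 2*x**2 - x + 2, so du = (4*x - 1) dx.
Rewriting, the integral becomes -3·∫ cos(u) du = -3·sin(u).
Substituting back, u = 2*x**2 - x + 2.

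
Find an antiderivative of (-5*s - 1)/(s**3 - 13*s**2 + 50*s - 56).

-12*log(s - 7)/5 + 7*log(s - 4)/2 - 11*log(s - 2)/10 + C

Factor the denominator: (s - 7)*(s - 4)*(s - 2).
Partial-fraction decomposition: -11/(10*(s - 2)) + 7/(2*(s - 4)) - 12/(5*(s - 7)).
Integrate each term: A/(s−a) contributes A·log|s−a|.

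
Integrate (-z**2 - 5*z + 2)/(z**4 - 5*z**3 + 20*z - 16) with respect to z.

Factor the denominator: (z - 4)*(z - 2)*(z - 1)*(z + 2).
Partial-fraction decomposition: -1/(9*(z + 2)) - 4/(9*(z - 1)) + 3/(2*(z - 2)) - 17/(18*(z - 4)).
Integrate each term: A/(z−a) contributes A·log|z−a|.

-17*log(z - 4)/18 + 3*log(z - 2)/2 - 4*log(z - 1)/9 - log(z + 2)/9 + C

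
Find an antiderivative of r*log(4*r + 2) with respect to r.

Use integration by parts with u = log(4*r + 2), dv = r dr.
Then du = 4/(4*r + 2) dr and v = r**2/2.

r**2*log(4*r + 2)/2 - r**2/4 + r/4 - log(2*r + 1)/8 + C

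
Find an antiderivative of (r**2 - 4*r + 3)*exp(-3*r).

(-9*r**2 + 30*r - 17)*exp(-3*r)/27 + C

Use integration by parts with u = r**2 - 4*r + 3, dv = exp(-3*r) dr, so v = -exp(-3*r)/3.
Apply parts 2 times (tabular method): alternate signs, differentiate u down to 0, integrate dv up.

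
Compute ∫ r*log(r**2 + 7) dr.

Let u = r**2 + 7, so du = (2*r) dr.
The integral becomes (1/2)·∫ log(u) du; integrate by parts with u′=log(u), dv′=du.

r**2*log(r**2 + 7)/2 - r**2/2 + 7*log(r**2 + 7)/2 + C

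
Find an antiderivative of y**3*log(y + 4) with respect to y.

Use integration by parts with u = log(y + 4), dv = y**3 dy.
Then du = 1/(y + 4) dy and v = y**4/4.

y**4*log(y + 4)/4 - y**4/16 + y**3/3 - 2*y**2 + 16*y - 64*log(y + 4) + C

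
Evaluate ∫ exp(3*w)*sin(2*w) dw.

Let I denote the integral. Integrate by parts with u = sin(2*w), dv = exp(3*w) dw, so v = exp(3*w)/3: I = exp(3*w)*sin(2*w)/3 − (2/3)·∫ exp(3*w)*cos(2*w) dw.
Apply parts again with u = cos(2*w), dv = exp(3*w) dw: ∫ exp(3*w)*cos(2*w) dw = exp(3*w)*cos(2*w)/3 + (2/3)·I. Substituting back brings back I: I = exp(3*w)*sin(2*w)/3 - 2*exp(3*w)*cos(2*w)/9 − (4/9)·I.
Solving for I: (1 + 4/9)·I equals the remaining terms, so I = (9/13)·(exp(3*w)*sin(2*w)/3 - 2*exp(3*w)*cos(2*w)/9).

3*exp(3*w)*sin(2*w)/13 - 2*exp(3*w)*cos(2*w)/13 + C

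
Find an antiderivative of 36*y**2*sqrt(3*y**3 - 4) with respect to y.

8*(3*y**3 - 4)**(3/2)/3 + C

Let u = 3*y**3 - 4, so du = (9*y**2) dy.
Rewriting, the integral becomes 4·∫ √u du = 4·(2/3)u^(3/2).
Substituting back, u = 3*y**3 - 4.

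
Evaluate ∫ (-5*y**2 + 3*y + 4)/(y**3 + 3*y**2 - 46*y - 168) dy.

-20*log(y - 7)/13 + 4*log(y + 4) - 97*log(y + 6)/13 + C

Factor the denominator: (y - 7)*(y + 4)*(y + 6).
Partial-fraction decomposition: -97/(13*(y + 6)) + 4/(y + 4) - 20/(13*(y - 7)).
Integrate each term: A/(y−a) contributes A·log|y−a|.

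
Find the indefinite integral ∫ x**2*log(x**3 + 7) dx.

x**3*log(x**3 + 7)/3 - x**3/3 + 7*log(x**3 + 7)/3 + C

Let u = x**3 + 7, so du = (3*x**2) dx.
The integral becomes (1/3)·∫ log(u) du; integrate by parts with u′=log(u), dv′=du.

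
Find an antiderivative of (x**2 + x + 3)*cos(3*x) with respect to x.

x**2*sin(3*x)/3 + x*sin(3*x)/3 + 2*x*cos(3*x)/9 + 25*sin(3*x)/27 + cos(3*x)/9 + C

Use integration by parts with u = x**2 + x + 3, dv = cos(3*x) dx, so v = sin(3*x)/3.
Apply parts 2 times (tabular method): alternate signs, differentiate u down to 0, integrate dv up.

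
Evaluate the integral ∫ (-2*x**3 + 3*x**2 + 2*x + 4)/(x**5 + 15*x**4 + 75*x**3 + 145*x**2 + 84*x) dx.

Factor the denominator: x*(x + 1)*(x + 3)*(x + 4)*(x + 7).
Partial-fraction decomposition: 823/(504*(x + 7)) - 43/(9*(x + 4)) + 79/(24*(x + 3)) - 7/(36*(x + 1)) + 1/(21*x).
Integrate each term: A/(x−a) contributes A·log|x−a|.

log(x)/21 - 7*log(x + 1)/36 + 79*log(x + 3)/24 - 43*log(x + 4)/9 + 823*log(x + 7)/504 + C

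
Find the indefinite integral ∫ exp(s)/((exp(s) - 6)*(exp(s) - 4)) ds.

log(exp(s) - 6)/2 - log(exp(s) - 4)/2 + C

Let u = e^s, du = e^s ds.
The integral becomes ∫ du/((u-4)(u-6)); decompose into partial fractions.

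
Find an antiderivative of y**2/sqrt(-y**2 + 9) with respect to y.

Substitute y = 3·sin(θ), so dy = 3·cos(θ) dθ and the radical becomes sqrt(-y**2 + 9) = 3·cos(θ) by the Pythagorean identity.
Integrate the resulting trig expression in θ, then back-substitute θ = asin(y/3), sin(θ) = y/3, cos(θ) = sqrt(-y**2 + 9)/3 (absorbing any constant into C).

-y*sqrt(-y**2 + 9)/2 + 9*asin(y/3)/2 + C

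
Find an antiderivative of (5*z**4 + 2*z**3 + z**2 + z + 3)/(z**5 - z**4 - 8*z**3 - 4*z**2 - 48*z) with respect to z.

Factor the denominator: z*(z - 4)*(z + 3)*(z**2 + 4).
Partial-fraction decomposition: (309*z + 191)/(260*(z**2 + 4)) + 120/(91*(z + 3)) + 1431/(560*(z - 4)) - 1/(16*z).
Integrate each term; A/(z−a) gives A·log|z−a|; the (Bz+D)/(z²+p²) term gives a log and an atan.

-log(z)/16 + 1431*log(z - 4)/560 + 120*log(z + 3)/91 + 309*log(z**2 + 4)/520 + 191*atan(z/2)/520 + C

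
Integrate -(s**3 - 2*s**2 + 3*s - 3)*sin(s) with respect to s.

s**3*cos(s) - 3*s**2*sin(s) - 2*s**2*cos(s) + 4*s*sin(s) - 3*s*cos(s) + 3*sin(s) + cos(s) + C

Use integration by parts with u = s**3 - 2*s**2 + 3*s - 3, dv = -sin(s) ds, so v = cos(s).
Apply parts 3 times (tabular method): alternate signs, differentiate u down to 0, integrate dv up.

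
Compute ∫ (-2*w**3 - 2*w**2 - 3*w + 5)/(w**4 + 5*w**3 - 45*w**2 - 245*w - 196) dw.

-50*log(w - 7)/77 - log(w + 1)/18 + 113*log(w + 4)/99 - 307*log(w + 7)/126 + C

Factor the denominator: (w - 7)*(w + 1)*(w + 4)*(w + 7).
Partial-fraction decomposition: -307/(126*(w + 7)) + 113/(99*(w + 4)) - 1/(18*(w + 1)) - 50/(77*(w - 7)).
Integrate each term: A/(w−a) contributes A·log|w−a|.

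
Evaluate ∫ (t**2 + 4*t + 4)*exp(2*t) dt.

(2*t**2 + 6*t + 5)*exp(2*t)/4 + C

Use integration by parts with u = t**2 + 4*t + 4, dv = exp(2*t) dt, so v = exp(2*t)/2.
Apply parts 2 times (tabular method): alternate signs, differentiate u down to 0, integrate dv up.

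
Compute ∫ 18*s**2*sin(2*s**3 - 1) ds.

Let u = 2*s**3 - 1, so du = (6*s**2) ds.
Rewriting, the integral becomes 3·∫ sin(u) du = 3·-cos(u).
Substituting back, u = 2*s**3 - 1.

-3*cos(2*s**3 - 1) + C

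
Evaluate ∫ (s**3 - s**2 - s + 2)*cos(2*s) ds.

s**3*sin(2*s)/2 - s**2*sin(2*s)/2 + 3*s**2*cos(2*s)/4 - 5*s*sin(2*s)/4 - s*cos(2*s)/2 + 5*sin(2*s)/4 - 5*cos(2*s)/8 + C

Use integration by parts with u = s**3 - s**2 - s + 2, dv = cos(2*s) ds, so v = sin(2*s)/2.
Apply parts 3 times (tabular method): alternate signs, differentiate u down to 0, integrate dv up.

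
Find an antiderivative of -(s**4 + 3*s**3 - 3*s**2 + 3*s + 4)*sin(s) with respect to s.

Use integration by parts with u = s**4 + 3*s**3 - 3*s**2 + 3*s + 4, dv = -sin(s) ds, so v = cos(s).
Apply parts 4 times (tabular method): alternate signs, differentiate u down to 0, integrate dv up.

s**4*cos(s) - 4*s**3*sin(s) + 3*s**3*cos(s) - 9*s**2*sin(s) - 15*s**2*cos(s) + 30*s*sin(s) - 15*s*cos(s) + 15*sin(s) + 34*cos(s) + C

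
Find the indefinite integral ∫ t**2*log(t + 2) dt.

t**3*log(t + 2)/3 - t**3/9 + t**2/3 - 4*t/3 + 8*log(t + 2)/3 + C

Use integration by parts with u = log(t + 2), dv = t**2 dt.
Then du = 1/(t + 2) dt and v = t**3/3.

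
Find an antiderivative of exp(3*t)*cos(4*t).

Let I denote the integral. Integrate by parts with u = cos(4*t), dv = exp(3*t) dt, so v = exp(3*t)/3: I = exp(3*t)*cos(4*t)/3 + (4/3)·∫ exp(3*t)*sin(4*t) dt.
Apply parts again with u = sin(4*t), dv = exp(3*t) dt: ∫ exp(3*t)*sin(4*t) dt = exp(3*t)*sin(4*t)/3 − (4/3)·I. Substituting back brings back I: I = 4*exp(3*t)*sin(4*t)/9 + exp(3*t)*cos(4*t)/3 − (16/9)·I.
Solving for I: (1 + 16/9)·I equals the remaining terms, so I = (9/25)·(4*exp(3*t)*sin(4*t)/9 + exp(3*t)*cos(4*t)/3).

4*exp(3*t)*sin(4*t)/25 + 3*exp(3*t)*cos(4*t)/25 + C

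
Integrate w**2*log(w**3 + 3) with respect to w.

Let u = w**3 + 3, so du = (3*w**2) dw.
The integral becomes (1/3)·∫ log(u) du; integrate by parts with u′=log(u), dv′=du.

w**3*log(w**3 + 3)/3 - w**3/3 + log(w**3 + 3) + C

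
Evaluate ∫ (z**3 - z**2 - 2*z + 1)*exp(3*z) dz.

(9*z**3 - 18*z**2 - 6*z + 11)*exp(3*z)/27 + C

Use integration by parts with u = z**3 - z**2 - 2*z + 1, dv = exp(3*z) dz, so v = exp(3*z)/3.
Apply parts 3 times (tabular method): alternate signs, differentiate u down to 0, integrate dv up.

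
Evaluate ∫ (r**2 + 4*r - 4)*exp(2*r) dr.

(2*r**2 + 6*r - 11)*exp(2*r)/4 + C

Use integration by parts with u = r**2 + 4*r - 4, dv = exp(2*r) dr, so v = exp(2*r)/2.
Apply parts 2 times (tabular method): alternate signs, differentiate u down to 0, integrate dv up.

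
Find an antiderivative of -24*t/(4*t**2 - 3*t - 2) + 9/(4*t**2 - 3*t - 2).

Let u = 4*t**2 - 3*t - 2, so du = (8*t - 3) dt.
Rewriting, the integral becomes -3·∫ 1/u du = -3·log(u).
Substituting back, u = 4*t**2 - 3*t - 2.

-3*log(4*t**2 - 3*t - 2) + C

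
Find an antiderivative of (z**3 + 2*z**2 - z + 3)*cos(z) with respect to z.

z**3*sin(z) + 2*z**2*sin(z) + 3*z**2*cos(z) - 7*z*sin(z) + 4*z*cos(z) - sin(z) - 7*cos(z) + C

Use integration by parts with u = z**3 + 2*z**2 - z + 3, dv = cos(z) dz, so v = sin(z).
Apply parts 3 times (tabular method): alternate signs, differentiate u down to 0, integrate dv up.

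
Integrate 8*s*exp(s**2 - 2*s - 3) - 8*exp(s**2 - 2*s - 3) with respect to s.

Let u = s**2 - 2*s - 3, so du = (2*s - 2) ds.
Rewriting, the integral becomes 4·∫ e^u du = 4·e^u.
Substituting back, u = s**2 - 2*s - 3.

4*exp(s**2 - 2*s - 3) + C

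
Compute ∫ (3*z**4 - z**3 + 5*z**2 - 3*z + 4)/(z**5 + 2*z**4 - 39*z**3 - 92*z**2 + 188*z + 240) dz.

1919*log(z - 6)/1540 - 29*log(z - 2)/252 + 4*log(z + 1)/63 - 232*log(z + 4)/45 + 536*log(z + 5)/77 + C

Factor the denominator: (z - 6)*(z - 2)*(z + 1)*(z + 4)*(z + 5).
Partial-fraction decomposition: 536/(77*(z + 5)) - 232/(45*(z + 4)) + 4/(63*(z + 1)) - 29/(252*(z - 2)) + 1919/(1540*(z - 6)).
Integrate each term: A/(z−a) contributes A·log|z−a|.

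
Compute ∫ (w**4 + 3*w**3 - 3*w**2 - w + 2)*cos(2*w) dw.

w**4*sin(2*w)/2 + 3*w**3*sin(2*w)/2 + w**3*cos(2*w) - 3*w**2*sin(2*w) + 9*w**2*cos(2*w)/4 - 11*w*sin(2*w)/4 - 3*w*cos(2*w) + 5*sin(2*w)/2 - 11*cos(2*w)/8 + C

Use integration by parts with u = w**4 + 3*w**3 - 3*w**2 - w + 2, dv = cos(2*w) dw, so v = sin(2*w)/2.
Apply parts 4 times (tabular method): alternate signs, differentiate u down to 0, integrate dv up.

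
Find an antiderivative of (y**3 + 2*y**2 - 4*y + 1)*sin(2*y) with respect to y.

-y**3*cos(2*y)/2 + 3*y**2*sin(2*y)/4 - y**2*cos(2*y) + y*sin(2*y) + 11*y*cos(2*y)/4 - 11*sin(2*y)/8 + C

Use integration by parts with u = y**3 + 2*y**2 - 4*y + 1, dv = sin(2*y) dy, so v = -cos(2*y)/2.
Apply parts 3 times (tabular method): alternate signs, differentiate u down to 0, integrate dv up.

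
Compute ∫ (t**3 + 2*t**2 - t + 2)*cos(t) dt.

t**3*sin(t) + 2*t**2*sin(t) + 3*t**2*cos(t) - 7*t*sin(t) + 4*t*cos(t) - 2*sin(t) - 7*cos(t) + C

Use integration by parts with u = t**3 + 2*t**2 - t + 2, dv = cos(t) dt, so v = sin(t).
Apply parts 3 times (tabular method): alternate signs, differentiate u down to 0, integrate dv up.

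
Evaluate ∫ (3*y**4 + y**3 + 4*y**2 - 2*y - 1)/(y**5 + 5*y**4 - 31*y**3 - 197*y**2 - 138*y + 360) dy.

77*log(y - 6)/90 - log(y - 1)/120 + 257*log(y + 3)/72 - 31*log(y + 4)/2 + 169*log(y + 5)/12 + C

Factor the denominator: (y - 6)*(y - 1)*(y + 3)*(y + 4)*(y + 5).
Partial-fraction decomposition: 169/(12*(y + 5)) - 31/(2*(y + 4)) + 257/(72*(y + 3)) - 1/(120*(y - 1)) + 77/(90*(y - 6)).
Integrate each term: A/(y−a) contributes A·log|y−a|.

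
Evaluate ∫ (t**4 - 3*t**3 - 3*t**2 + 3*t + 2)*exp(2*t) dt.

(4*t**4 - 20*t**3 + 18*t**2 - 6*t + 11)*exp(2*t)/8 + C

Use integration by parts with u = t**4 - 3*t**3 - 3*t**2 + 3*t + 2, dv = exp(2*t) dt, so v = exp(2*t)/2.
Apply parts 4 times (tabular method): alternate signs, differentiate u down to 0, integrate dv up.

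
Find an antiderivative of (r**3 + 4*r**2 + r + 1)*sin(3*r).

-r**3*cos(3*r)/3 + r**2*sin(3*r)/3 - 4*r**2*cos(3*r)/3 + 8*r*sin(3*r)/9 - r*cos(3*r)/9 + sin(3*r)/27 - cos(3*r)/27 + C

Use integration by parts with u = r**3 + 4*r**2 + r + 1, dv = sin(3*r) dr, so v = -cos(3*r)/3.
Apply parts 3 times (tabular method): alternate signs, differentiate u down to 0, integrate dv up.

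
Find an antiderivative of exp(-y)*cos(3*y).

3*exp(-y)*sin(3*y)/10 - exp(-y)*cos(3*y)/10 + C

Let I denote the integral. Integrate by parts with u = cos(3*y), dv = exp(-y) dy, so v = -exp(-y): I = -exp(-y)*cos(3*y) − 3·∫ exp(-y)*sin(3*y) dy.
Apply parts again with u = sin(3*y), dv = exp(-y) dy: ∫ exp(-y)*sin(3*y) dy = -exp(-y)*sin(3*y) + 3·I. Substituting back brings back I: I = 3*exp(-y)*sin(3*y) - exp(-y)*cos(3*y) − 9·I.
Solving for I: (1 + 9)·I equals the remaining terms, so I = (1/10)·(3*exp(-y)*sin(3*y) - exp(-y)*cos(3*y)).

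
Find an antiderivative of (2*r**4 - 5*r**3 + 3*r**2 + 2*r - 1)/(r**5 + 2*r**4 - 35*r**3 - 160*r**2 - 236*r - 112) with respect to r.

Factor the denominator: (r - 7)*(r + 1)*(r + 2)**2*(r + 4).
Partial-fraction decomposition: 871/(132*(r + 4)) - 1543/(324*(r + 2)) + 79/(18*(r + 2)**2) - 7/(24*(r + 1)) + 3247/(7128*(r - 7)).
Integrate each term; A/(r−a) gives A·log|r−a|; A/(r−a)² gives −A/(r−a).

3247*log(r - 7)/7128 - 7*log(r + 1)/24 - 1543*log(r + 2)/324 + 871*log(r + 4)/132 - 79/(18*r + 36) + C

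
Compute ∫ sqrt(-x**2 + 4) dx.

x*sqrt(-x**2 + 4)/2 + 2*asin(x/2) + C

Substitute x = 2·sin(θ), so dx = 2·cos(θ) dθ and the radical becomes sqrt(-x**2 + 4) = 2·cos(θ) by the Pythagorean identity.
Integrate the resulting trig expression in θ, then back-substitute θ = asin(x/2), sin(θ) = x/2, cos(θ) = sqrt(-x**2 + 4)/2 (absorbing any constant into C).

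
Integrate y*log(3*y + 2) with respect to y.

Use integration by parts with u = log(3*y + 2), dv = y dy.
Then du = 3/(3*y + 2) dy and v = y**2/2.

y**2*log(3*y + 2)/2 - y**2/4 + y/3 - 2*log(3*y + 2)/9 + C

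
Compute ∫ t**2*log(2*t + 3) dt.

t**3*log(2*t + 3)/3 - t**3/9 + t**2/4 - 3*t/4 + 9*log(2*t + 3)/8 + C

Use integration by parts with u = log(2*t + 3), dv = t**2 dt.
Then du = 2/(2*t + 3) dt and v = t**3/3.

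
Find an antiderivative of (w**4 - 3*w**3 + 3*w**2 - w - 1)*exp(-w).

(-w**4 - w**3 - 6*w**2 - 11*w - 10)*exp(-w) + C

Use integration by parts with u = w**4 - 3*w**3 + 3*w**2 - w - 1, dv = exp(-w) dw, so v = -exp(-w).
Apply parts 4 times (tabular method): alternate signs, differentiate u down to 0, integrate dv up.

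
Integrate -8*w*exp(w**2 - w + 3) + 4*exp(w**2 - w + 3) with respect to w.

Let u = w**2 - w + 3, so du = (2*w - 1) dw.
Rewriting, the integral becomes -4·∫ e^u du = -4·e^u.
Substituting back, u = w**2 - w + 3.

-4*exp(w**2 - w + 3) + C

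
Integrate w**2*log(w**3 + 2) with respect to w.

w**3*log(w**3 + 2)/3 - w**3/3 + 2*log(w**3 + 2)/3 + C

Let u = w**3 + 2, so du = (3*w**2) dw.
The integral becomes (1/3)·∫ log(u) du; integrate by parts with u′=log(u), dv′=du.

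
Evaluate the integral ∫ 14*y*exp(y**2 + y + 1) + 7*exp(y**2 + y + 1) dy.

7*exp(y**2 + y + 1) + C

Let u = y**2 + y + 1, so du = (2*y + 1) dy.
Rewriting, the integral becomes 7·∫ e^u du = 7·e^u.
Substituting back, u = y**2 + y + 1.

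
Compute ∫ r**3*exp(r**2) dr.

(r**2 - 1)*exp(r**2)/2 + C

Let u = r², du = 2r dr; rewrite as (1/2)∫ u^1·exp(1u) du.
Now integrate by parts 1 time.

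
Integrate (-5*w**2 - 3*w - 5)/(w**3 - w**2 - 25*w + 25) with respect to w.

-29*log(w - 5)/8 + 13*log(w - 1)/24 - 23*log(w + 5)/12 + C

Factor the denominator: (w - 5)*(w - 1)*(w + 5).
Partial-fraction decomposition: -23/(12*(w + 5)) + 13/(24*(w - 1)) - 29/(8*(w - 5)).
Integrate each term: A/(w−a) contributes A·log|w−a|.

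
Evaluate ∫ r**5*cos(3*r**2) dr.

r**4*sin(3*r**2)/6 + r**2*cos(3*r**2)/9 - sin(3*r**2)/27 + C

Let u = r², du = 2r dr; rewrite as (1/2)∫ u^2·cos(3u) du.
Now integrate by parts 2 times.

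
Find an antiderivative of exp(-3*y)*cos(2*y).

2*exp(-3*y)*sin(2*y)/13 - 3*exp(-3*y)*cos(2*y)/13 + C

Let I denote the integral. Integrate by parts with u = cos(2*y), dv = exp(-3*y) dy, so v = -exp(-3*y)/3: I = -exp(-3*y)*cos(2*y)/3 − (2/3)·∫ exp(-3*y)*sin(2*y) dy.
Apply parts again with u = sin(2*y), dv = exp(-3*y) dy: ∫ exp(-3*y)*sin(2*y) dy = -exp(-3*y)*sin(2*y)/3 + (2/3)·I. Substituting back brings back I: I = 2*exp(-3*y)*sin(2*y)/9 - exp(-3*y)*cos(2*y)/3 − (4/9)·I.
Solving for I: (1 + 4/9)·I equals the remaining terms, so I = (9/13)·(2*exp(-3*y)*sin(2*y)/9 - exp(-3*y)*cos(2*y)/3).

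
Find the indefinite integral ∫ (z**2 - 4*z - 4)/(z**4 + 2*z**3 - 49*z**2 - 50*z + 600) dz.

Factor the denominator: (z - 5)*(z - 4)*(z + 5)*(z + 6).
Partial-fraction decomposition: -28/(55*(z + 6)) + 41/(90*(z + 5)) + 2/(45*(z - 4)) + 1/(110*(z - 5)).
Integrate each term: A/(z−a) contributes A·log|z−a|.

log(z - 5)/110 + 2*log(z - 4)/45 + 41*log(z + 5)/90 - 28*log(z + 6)/55 + C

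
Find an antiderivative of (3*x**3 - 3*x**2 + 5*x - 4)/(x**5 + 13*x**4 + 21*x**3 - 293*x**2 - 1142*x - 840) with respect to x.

107*log(x - 5)/2376 + log(x + 1)/36 - 44*log(x + 4)/27 + 79*log(x + 6)/11 - 45*log(x + 7)/8 + C

Factor the denominator: (x - 5)*(x + 1)*(x + 4)*(x + 6)*(x + 7).
Partial-fraction decomposition: -45/(8*(x + 7)) + 79/(11*(x + 6)) - 44/(27*(x + 4)) + 1/(36*(x + 1)) + 107/(2376*(x - 5)).
Integrate each term: A/(x−a) contributes A·log|x−a|.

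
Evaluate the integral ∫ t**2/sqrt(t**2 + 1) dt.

Substitute t = tan(θ), so dt = sec(θ)^2 dθ and the radical becomes sqrt(t**2 + 1) = sec(θ) by the Pythagorean identity.
Integrate the resulting trig expression in θ, then back-substitute tan(θ) = t, sec(θ) = sqrt(t**2 + 1) (absorbing any constant into C).

t*sqrt(t**2 + 1)/2 - log(t + sqrt(t**2 + 1))/2 + C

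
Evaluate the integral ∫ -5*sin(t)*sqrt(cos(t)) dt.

Let u = cos(t), so du = (-sin(t)) dt.
Rewriting, the integral becomes 5·∫ √u du = 5·(2/3)u^(3/2).
Substituting back, u = cos(t).

10*cos(t)**(3/2)/3 + C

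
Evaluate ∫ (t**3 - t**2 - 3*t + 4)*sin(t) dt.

-t**3*cos(t) + 3*t**2*sin(t) + t**2*cos(t) - 2*t*sin(t) + 9*t*cos(t) - 9*sin(t) - 6*cos(t) + C

Use integration by parts with u = t**3 - t**2 - 3*t + 4, dv = sin(t) dt, so v = -cos(t).
Apply parts 3 times (tabular method): alternate signs, differentiate u down to 0, integrate dv up.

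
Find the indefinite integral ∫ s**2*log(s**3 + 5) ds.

Let u = s**3 + 5, so du = (3*s**2) ds.
The integral becomes (1/3)·∫ log(u) du; integrate by parts with u′=log(u), dv′=du.

s**3*log(s**3 + 5)/3 - s**3/3 + 5*log(s**3 + 5)/3 + C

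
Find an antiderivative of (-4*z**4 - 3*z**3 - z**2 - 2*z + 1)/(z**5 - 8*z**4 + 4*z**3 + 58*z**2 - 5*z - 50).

-51185*log(z - 5)/14112 - 3*log(z - 1)/32 - log(z + 1)/72 - 13*log(z + 2)/49 + 2909/(168*z - 840) + C

Factor the denominator: (z - 5)**2*(z - 1)*(z + 1)*(z + 2).
Partial-fraction decomposition: -13/(49*(z + 2)) - 1/(72*(z + 1)) - 3/(32*(z - 1)) - 51185/(14112*(z - 5)) - 2909/(168*(z - 5)**2).
Integrate each term; A/(z−a) gives A·log|z−a|; A/(z−a)² gives −A/(z−a).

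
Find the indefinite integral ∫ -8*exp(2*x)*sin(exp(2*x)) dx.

Let u = exp(2*x), so du = (2*exp(2*x)) dx.
Rewriting, the integral becomes -4·∫ sin(u) du = -4·-cos(u).
Substituting back, u = exp(2*x).

4*cos(exp(2*x)) + C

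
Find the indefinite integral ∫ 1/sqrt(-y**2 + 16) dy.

asin(y/4) + C

Substitute y = 4·sin(θ), so dy = 4·cos(θ) dθ and the radical becomes sqrt(-y**2 + 16) = 4·cos(θ) by the Pythagorean identity.
Integrate the resulting trig expression in θ, then back-substitute θ = asin(y/4), sin(θ) = y/4, cos(θ) = sqrt(-y**2 + 16)/4 (absorbing any constant into C).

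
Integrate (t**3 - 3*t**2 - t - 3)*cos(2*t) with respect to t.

Use integration by parts with u = t**3 - 3*t**2 - t - 3, dv = cos(2*t) dt, so v = sin(2*t)/2.
Apply parts 3 times (tabular method): alternate signs, differentiate u down to 0, integrate dv up.

t**3*sin(2*t)/2 - 3*t**2*sin(2*t)/2 + 3*t**2*cos(2*t)/4 - 5*t*sin(2*t)/4 - 3*t*cos(2*t)/2 - 3*sin(2*t)/4 - 5*cos(2*t)/8 + C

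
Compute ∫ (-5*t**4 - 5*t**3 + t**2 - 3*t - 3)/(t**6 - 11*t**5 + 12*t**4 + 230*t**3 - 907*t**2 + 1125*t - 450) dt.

-503*log(t - 6)/55 + 3743*log(t - 5)/320 - 181*log(t - 3)/64 + 191*log(t - 1)/960 + 821*log(t + 5)/10560 - 1/(16*t - 16) + C

Factor the denominator: (t - 6)*(t - 5)*(t - 3)*(t - 1)**2*(t + 5).
Partial-fraction decomposition: 821/(10560*(t + 5)) + 191/(960*(t - 1)) + 1/(16*(t - 1)**2) - 181/(64*(t - 3)) + 3743/(320*(t - 5)) - 503/(55*(t - 6)).
Integrate each term; A/(t−a) gives A·log|t−a|; A/(t−a)² gives −A/(t−a).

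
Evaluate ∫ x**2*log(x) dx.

x**3*log(x)/3 - x**3/9 + C

Use integration by parts with u = log(x), dv = x**2 dx.
Then du = 1/x dx and v = x**3/3.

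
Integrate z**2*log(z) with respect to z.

Use integration by parts with u = log(z), dv = z**2 dz.
Then du = 1/z dz and v = z**3/3.

z**3*log(z)/3 - z**3/9 + C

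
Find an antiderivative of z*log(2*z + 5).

z**2*log(2*z + 5)/2 - z**2/4 + 5*z/4 - 25*log(2*z + 5)/8 + C

Use integration by parts with u = log(2*z + 5), dv = z dz.
Then du = 2/(2*z + 5) dz and v = z**2/2.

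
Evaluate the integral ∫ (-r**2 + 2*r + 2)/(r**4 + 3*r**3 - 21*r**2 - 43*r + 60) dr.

Factor the denominator: (r - 4)*(r - 1)*(r + 3)*(r + 5).
Partial-fraction decomposition: 11/(36*(r + 5)) - 13/(56*(r + 3)) - 1/(24*(r - 1)) - 2/(63*(r - 4)).
Integrate each term: A/(r−a) contributes A·log|r−a|.

-2*log(r - 4)/63 - log(r - 1)/24 - 13*log(r + 3)/56 + 11*log(r + 5)/36 + C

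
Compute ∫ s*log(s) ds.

Use integration by parts with u = log(s), dv = s ds.
Then du = 1/s ds and v = s**2/2.

s**2*log(s)/2 - s**2/4 + C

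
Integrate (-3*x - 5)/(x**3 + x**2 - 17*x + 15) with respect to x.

Factor the denominator: (x - 3)*(x - 1)*(x + 5).
Partial-fraction decomposition: 5/(24*(x + 5)) + 2/(3*(x - 1)) - 7/(8*(x - 3)).
Integrate each term: A/(x−a) contributes A·log|x−a|.

-7*log(x - 3)/8 + 2*log(x - 1)/3 + 5*log(x + 5)/24 + C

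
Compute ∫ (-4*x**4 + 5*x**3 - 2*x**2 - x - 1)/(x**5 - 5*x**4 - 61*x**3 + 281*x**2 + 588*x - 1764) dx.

Factor the denominator: (x - 7)*(x - 6)*(x - 2)*(x + 3)*(x + 7).
Partial-fraction decomposition: -11411/(6552*(x + 7)) + 19/(72*(x + 3)) - 7/(180*(x - 2)) + 4183/(468*(x - 6)) - 1599/(140*(x - 7)).
Integrate each term: A/(x−a) contributes A·log|x−a|.

-1599*log(x - 7)/140 + 4183*log(x - 6)/468 - 7*log(x - 2)/180 + 19*log(x + 3)/72 - 11411*log(x + 7)/6552 + C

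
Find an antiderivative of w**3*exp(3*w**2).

(3*w**2 - 1)*exp(3*w**2)/18 + C

Let u = w², du = 2w dw; rewrite as (1/2)∫ u^1·exp(3u) du.
Now integrate by parts 1 time.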